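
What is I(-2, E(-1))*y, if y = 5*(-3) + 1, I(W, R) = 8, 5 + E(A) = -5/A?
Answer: -112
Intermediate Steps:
E(A) = -5 - 5/A
y = -14 (y = -15 + 1 = -14)
I(-2, E(-1))*y = 8*(-14) = -112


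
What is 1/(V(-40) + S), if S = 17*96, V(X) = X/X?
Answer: 1/1633 ≈ 0.00061237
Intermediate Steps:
V(X) = 1
S = 1632
1/(V(-40) + S) = 1/(1 + 1632) = 1/1633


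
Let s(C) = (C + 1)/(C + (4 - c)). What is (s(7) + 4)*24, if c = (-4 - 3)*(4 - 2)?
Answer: 2592/25 ≈ 103.68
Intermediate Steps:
c = -14 (c = -7*2 = -14)
s(C) = (1 + C)/(18 + C) (s(C) = (C + 1)/(C + (4 - 1*(-14))) = (1 + C)/(C + (4 + 14)) = (1 + C)/(C + 18) = (1 + C)/(18 + C))
(s(7) + 4)*24 = ((1 + 7)/(18 + 7) + 4)*24 = (8/25 + 4)*24 = (108/25)*24 = 2592/25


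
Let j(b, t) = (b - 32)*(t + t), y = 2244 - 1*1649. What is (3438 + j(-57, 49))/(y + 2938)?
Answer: -5284/3533 ≈ -1.4956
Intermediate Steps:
y = 595 (y = 2244 - 1649 = 595)
j(b, t) = 2*t*(-32 + b) (j(b, t) = (-32 + b)*(2*t) = 2*t*(-32 + b))
(3438 + j(-57, 49))/(y + 2938) = (3438 + 2*49*(-32 - 57))/(595 + 2938) = (3438 + 2*49*(-89))/3533 = (3438 - 8722)*(1/3533) = -5284*1/3533 = -5284/3533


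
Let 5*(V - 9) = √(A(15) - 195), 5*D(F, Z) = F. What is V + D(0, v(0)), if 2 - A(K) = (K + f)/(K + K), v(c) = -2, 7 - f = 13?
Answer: 9 + I*√19330/50 ≈ 9.0 + 2.7806*I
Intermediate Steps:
f = -6 (f = 7 - 1*13 = 7 - 13 = -6)
D(F, Z) = F/5
A(K) = 2 - (-6 + K)/(2*K) (A(K) = 2 - (K - 6)/(K + K) = 2 - (-6 + K)/(2*K))
V = 9 + I*√19330/50 (V = 9 + √((3/2 + 3/15) - 195)/5 = 9 + √((3/2 + 3*(1/15)) - 195)/5 = 9 + √((3/2 + ⅕) - 195)/5 = 9 + √(17/10 - 195)/5 = 9 + √(-1933/10)/5 = 9 + (I*√19330/10)/5 = 9 + I*√19330/50 ≈ 9.0 + 2.7806*I)
V + D(0, v(0)) = (9 + I*√19330/50) + (⅕)*0 = (9 + I*√19330/50) + 0 = 9 + I*√19330/50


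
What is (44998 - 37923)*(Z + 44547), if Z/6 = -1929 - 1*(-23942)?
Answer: 1249621875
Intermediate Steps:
Z = 132078 (Z = 6*(-1929 - 1*(-23942)) = 6*(-1929 + 23942) = 6*22013 = 132078)
(44998 - 37923)*(Z + 44547) = (44998 - 37923)*(132078 + 44547) = 7075*176625 = 1249621875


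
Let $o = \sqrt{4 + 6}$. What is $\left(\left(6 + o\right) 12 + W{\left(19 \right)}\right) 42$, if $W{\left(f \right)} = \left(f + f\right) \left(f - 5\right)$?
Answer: $25368 + 504 \sqrt{10} \approx 26962.0$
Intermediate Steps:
$W{\left(f \right)} = 2 f \left(-5 + f\right)$
$o = \sqrt{10} \approx 3.1623$
$\left(\left(6 + o\right) 12 + W{\left(19 \right)}\right) 42 = \left(\left(6 + \sqrt{10}\right) 12 + 2 \cdot 19 \left(-5 + 19\right)\right) 42 = \left(\left(72 + 12 \sqrt{10}\right) + 2 \cdot 19 \cdot 14\right) 42 = \left(\left(72 + 12 \sqrt{10}\right) + 532\right) 42 = \left(604 + 12 \sqrt{10}\right) 42 = 25368 + 504 \sqrt{10}$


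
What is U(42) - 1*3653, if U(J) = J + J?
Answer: -3569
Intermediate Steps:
U(J) = 2*J
U(42) - 1*3653 = 2*42 - 1*3653 = 84 - 3653 = -3569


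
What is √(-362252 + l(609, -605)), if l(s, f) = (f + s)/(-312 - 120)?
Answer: 7*I*√2395299/18 ≈ 601.87*I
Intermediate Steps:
l(s, f) = -f/432 - s/432 (l(s, f) = (f + s)/(-432) = (f + s)*(-1/432) = -f/432 - s/432)
√(-362252 + l(609, -605)) = √(-362252 + (-1/432*(-605) - 1/432*609)) = √(-362252 + (605/432 - 203/144)) = √(-362252 - 1/108) = √(-39123217/108) = 7*I*√2395299/18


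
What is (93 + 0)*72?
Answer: 6696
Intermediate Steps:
(93 + 0)*72 = 93*72 = 6696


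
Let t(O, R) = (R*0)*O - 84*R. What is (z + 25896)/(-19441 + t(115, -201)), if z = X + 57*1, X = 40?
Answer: -25993/2557 ≈ -10.165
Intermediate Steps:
z = 97 (z = 40 + 57*1 = 40 + 57 = 97)
t(O, R) = -84*R (t(O, R) = 0*O - 84*R = 0 - 84*R = -84*R)
(z + 25896)/(-19441 + t(115, -201)) = (97 + 25896)/(-19441 - 84*(-201)) = 25993/(-19441 + 16884) = 25993/(-2557) = 25993*(-1/2557) = -25993/2557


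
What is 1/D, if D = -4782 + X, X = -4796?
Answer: -1/9578 ≈ -0.00010441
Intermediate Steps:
D = -9578 (D = -4782 - 4796 = -9578)
1/D = 1/(-9578) = -1/9578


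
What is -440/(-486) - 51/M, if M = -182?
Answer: 52433/44226 ≈ 1.1856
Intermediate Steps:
-440/(-486) - 51/M = -440/(-486) - 51/(-182) = -440*(-1/486) - 51*(-1/182) = 220/243 + 51/182 = 52433/44226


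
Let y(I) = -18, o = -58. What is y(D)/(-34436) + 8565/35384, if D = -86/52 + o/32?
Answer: 73895313/304620856 ≈ 0.24258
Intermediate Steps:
D = -721/208 (D = -86/52 - 58/32 = -86*1/52 - 58*1/32 = -43/26 - 29/16 = -721/208 ≈ -3.4663)
y(D)/(-34436) + 8565/35384 = -18/(-34436) + 8565/35384 = -18*(-1/34436) + 8565*(1/35384) = 9/17218 + 8565/35384 = 73895313/304620856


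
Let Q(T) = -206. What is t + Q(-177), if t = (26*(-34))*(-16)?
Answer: 13938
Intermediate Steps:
t = 14144 (t = -884*(-16) = 14144)
t + Q(-177) = 14144 - 206 = 13938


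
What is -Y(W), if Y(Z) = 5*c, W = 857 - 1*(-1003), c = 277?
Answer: -1385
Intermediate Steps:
W = 1860 (W = 857 + 1003 = 1860)
Y(Z) = 1385 (Y(Z) = 5*277 = 1385)
-Y(W) = -1*1385 = -1385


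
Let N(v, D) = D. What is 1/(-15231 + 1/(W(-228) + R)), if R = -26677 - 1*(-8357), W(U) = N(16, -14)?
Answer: -18334/279245155 ≈ -6.5656e-5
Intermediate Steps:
W(U) = -14
R = -18320 (R = -26677 + 8357 = -18320)
1/(-15231 + 1/(W(-228) + R)) = 1/(-15231 + 1/(-14 - 18320)) = 1/(-15231 + 1/(-18334)) = 1/(-15231 - 1/18334) = 1/(-279245155/18334) = -18334/279245155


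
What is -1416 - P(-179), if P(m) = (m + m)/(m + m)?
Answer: -1417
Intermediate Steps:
P(m) = 1 (P(m) = (2*m)/((2*m)) = (2*m)*(1/(2*m)) = 1)
-1416 - P(-179) = -1416 - 1*1 = -1416 - 1 = -1417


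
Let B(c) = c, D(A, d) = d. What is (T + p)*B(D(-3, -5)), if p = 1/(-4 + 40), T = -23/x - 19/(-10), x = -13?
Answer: -8651/468 ≈ -18.485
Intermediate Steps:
T = 477/130 (T = -23/(-13) - 19/(-10) = -23*(-1/13) - 19*(-1/10) = 23/13 + 19/10 = 477/130 ≈ 3.6692)
p = 1/36 ≈ 0.027778
(T + p)*B(D(-3, -5)) = (477/130 + 1/36)*(-5) = (8651/2340)*(-5) = -8651/468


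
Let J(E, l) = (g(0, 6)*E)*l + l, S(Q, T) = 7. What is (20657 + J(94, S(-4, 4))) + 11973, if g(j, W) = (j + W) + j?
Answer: 36585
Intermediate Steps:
g(j, W) = W + 2*j (g(j, W) = (W + j) + j = W + 2*j)
J(E, l) = l + 6*E*l (J(E, l) = ((6 + 2*0)*E)*l + l = ((6 + 0)*E)*l + l = (6*E)*l + l = 6*E*l + l = l + 6*E*l)
(20657 + J(94, S(-4, 4))) + 11973 = (20657 + 7*(1 + 6*94)) + 11973 = (20657 + 7*(1 + 564)) + 11973 = (20657 + 7*565) + 11973 = (20657 + 3955) + 11973 = 24612 + 11973 = 36585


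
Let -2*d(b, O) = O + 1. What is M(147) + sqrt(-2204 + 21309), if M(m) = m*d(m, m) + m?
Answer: -10731 + sqrt(19105) ≈ -10593.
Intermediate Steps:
d(b, O) = -1/2 - O/2 (d(b, O) = -(O + 1)/2 = -(1 + O)/2 = -1/2 - O/2)
M(m) = m + m*(-1/2 - m/2) (M(m) = m*(-1/2 - m/2) + m = m + m*(-1/2 - m/2))
M(147) + sqrt(-2204 + 21309) = (1/2)*147*(1 - 1*147) + sqrt(-2204 + 21309) = (1/2)*147*(1 - 147) + sqrt(19105) = (1/2)*147*(-146) + sqrt(19105) = -10731 + sqrt(19105)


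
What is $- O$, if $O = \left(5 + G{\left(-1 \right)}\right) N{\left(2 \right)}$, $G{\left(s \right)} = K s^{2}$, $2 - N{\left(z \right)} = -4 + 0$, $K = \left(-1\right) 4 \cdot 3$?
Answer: $42$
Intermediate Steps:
$K = -12$ ($K = \left(-4\right) 3 = -12$)
$N{\left(z \right)} = 6$ ($N{\left(z \right)} = 2 - \left(-4 + 0\right) = 2 - -4 = 2 + 4 = 6$)
$G{\left(s \right)} = - 12 s^{2}$
$O = -42$ ($O = \left(5 - 12 \left(-1\right)^{2}\right) 6 = \left(5 - 12\right) 6 = \left(-7\right) 6 = -42$)
$- O = \left(-1\right) \left(-42\right) = 42$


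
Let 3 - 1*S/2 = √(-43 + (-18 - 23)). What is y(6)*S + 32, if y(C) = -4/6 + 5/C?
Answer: 33 - 2*I*√21/3 ≈ 33.0 - 3.055*I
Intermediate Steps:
S = 6 - 4*I*√21 (S = 6 - 2*√(-43 + (-18 - 23)) = 6 - 2*√(-43 - 41) = 6 - 4*I*√21 ≈ 6.0 - 18.33*I)
y(C) = -⅔ + 5/C (y(C) = -4*⅙ + 5/C = -⅔ + 5/C)
y(6)*S + 32 = (-⅔ + 5/6)*(6 - 4*I*√21) + 32 = (-⅔ + 5*(⅙))*(6 - 4*I*√21) + 32 = (-⅔ + ⅚)*(6 - 4*I*√21) + 32 = (6 - 4*I*√21)/6 + 32 = (1 - 2*I*√21/3) + 32 = 33 - 2*I*√21/3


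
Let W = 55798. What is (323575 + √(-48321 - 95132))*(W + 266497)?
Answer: 104286604625 + 322295*I*√143453 ≈ 1.0429e+11 + 1.2207e+8*I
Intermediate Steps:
(323575 + √(-48321 - 95132))*(W + 266497) = (323575 + √(-48321 - 95132))*(55798 + 266497) = (323575 + √(-143453))*322295 = (323575 + I*√143453)*322295 = 104286604625 + 322295*I*√143453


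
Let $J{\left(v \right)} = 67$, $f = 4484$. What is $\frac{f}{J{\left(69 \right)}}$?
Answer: $\frac{4484}{67} \approx 66.925$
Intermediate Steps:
$\frac{f}{J{\left(69 \right)}} = \frac{4484}{67}$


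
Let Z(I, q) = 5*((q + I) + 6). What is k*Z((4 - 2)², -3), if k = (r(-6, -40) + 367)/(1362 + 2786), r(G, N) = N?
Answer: 11445/4148 ≈ 2.7592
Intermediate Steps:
k = 327/4148 (k = (-40 + 367)/(1362 + 2786) = 327/4148 ≈ 0.078833)
Z(I, q) = 30 + 5*I + 5*q (Z(I, q) = 5*((I + q) + 6) = 5*(6 + I + q) = 30 + 5*I + 5*q)
k*Z((4 - 2)², -3) = 327*(30 + 5*(4 - 2)² + 5*(-3))/4148 = 327*(30 + 5*2² - 15)/4148 = 327*(30 + 5*4 - 15)/4148 = 327*(30 + 20 - 15)/4148 = (327/4148)*35 = 11445/4148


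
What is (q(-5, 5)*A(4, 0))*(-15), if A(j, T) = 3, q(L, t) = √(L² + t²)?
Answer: -225*√2 ≈ -318.20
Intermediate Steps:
(q(-5, 5)*A(4, 0))*(-15) = (√((-5)² + 5²)*3)*(-15) = (√(25 + 25)*3)*(-15) = (√50*3)*(-15) = ((5*√2)*3)*(-15) = (15*√2)*(-15) = -225*√2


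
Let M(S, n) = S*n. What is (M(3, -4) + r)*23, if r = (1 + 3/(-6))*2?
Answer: -253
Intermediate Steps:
r = 1 (r = (1 + 3*(-⅙))*2 = (1 - ½)*2 = (½)*2 = 1)
(M(3, -4) + r)*23 = (3*(-4) + 1)*23 = (-12 + 1)*23 = -11*23 = -253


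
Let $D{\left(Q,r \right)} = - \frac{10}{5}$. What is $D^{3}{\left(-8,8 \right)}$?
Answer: $-8$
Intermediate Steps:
$D{\left(Q,r \right)} = -2$ ($D{\left(Q,r \right)} = \left(-10\right) \frac{1}{5} = -2$)
$D^{3}{\left(-8,8 \right)} = \left(-2\right)^{3} = -8$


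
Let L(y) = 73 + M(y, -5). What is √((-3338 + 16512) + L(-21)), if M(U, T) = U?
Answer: √13226 ≈ 115.00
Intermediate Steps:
L(y) = 73 + y
√((-3338 + 16512) + L(-21)) = √((-3338 + 16512) + (73 - 21)) = √(13174 + 52) = √13226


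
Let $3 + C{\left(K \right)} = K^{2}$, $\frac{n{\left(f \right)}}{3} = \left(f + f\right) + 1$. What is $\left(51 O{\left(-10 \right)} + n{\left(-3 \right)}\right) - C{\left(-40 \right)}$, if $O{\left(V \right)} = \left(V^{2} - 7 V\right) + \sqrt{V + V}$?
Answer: $7058 + 102 i \sqrt{5} \approx 7058.0 + 228.08 i$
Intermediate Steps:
$n{\left(f \right)} = 3 + 6 f$ ($n{\left(f \right)} = 3 \left(\left(f + f\right) + 1\right) = 3 \left(2 f + 1\right) = 3 \left(1 + 2 f\right) = 3 + 6 f$)
$C{\left(K \right)} = -3 + K^{2}$
$O{\left(V \right)} = V^{2} - 7 V + \sqrt{2} \sqrt{V}$ ($O{\left(V \right)} = \left(V^{2} - 7 V\right) + \sqrt{2 V} = \left(V^{2} - 7 V\right) + \sqrt{2} \sqrt{V} = V^{2} - 7 V + \sqrt{2} \sqrt{V}$)
$\left(51 O{\left(-10 \right)} + n{\left(-3 \right)}\right) - C{\left(-40 \right)} = \left(51 \left(\left(-10\right)^{2} - -70 + \sqrt{2} \sqrt{-10}\right) + \left(3 + 6 \left(-3\right)\right)\right) - \left(-3 + \left(-40\right)^{2}\right) = \left(51 \left(100 + 70 + \sqrt{2} i \sqrt{10}\right) + \left(3 - 18\right)\right) - \left(-3 + 1600\right) = \left(51 \left(100 + 70 + 2 i \sqrt{5}\right) - 15\right) - 1597 = \left(51 \left(170 + 2 i \sqrt{5}\right) - 15\right) - 1597 = \left(\left(8670 + 102 i \sqrt{5}\right) - 15\right) - 1597 = \left(8655 + 102 i \sqrt{5}\right) - 1597 = 7058 + 102 i \sqrt{5}$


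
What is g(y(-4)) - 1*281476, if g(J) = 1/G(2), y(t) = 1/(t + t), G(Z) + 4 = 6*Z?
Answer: -2251807/8 ≈ -2.8148e+5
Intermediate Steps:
G(Z) = -4 + 6*Z
y(t) = 1/(2*t)
g(J) = 1/8 (g(J) = 1/(-4 + 6*2) = 1/(-4 + 12) = 1/8)
g(y(-4)) - 1*281476 = 1/8 - 1*281476 = 1/8 - 281476 = -2251807/8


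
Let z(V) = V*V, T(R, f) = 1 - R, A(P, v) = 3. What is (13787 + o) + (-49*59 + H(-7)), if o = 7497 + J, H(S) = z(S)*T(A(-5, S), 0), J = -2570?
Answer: 15725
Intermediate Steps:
z(V) = V²
H(S) = -2*S² (H(S) = S²*(1 - 1*3) = S²*(1 - 3) = S²*(-2) = -2*S²)
o = 4927 (o = 7497 - 2570 = 4927)
(13787 + o) + (-49*59 + H(-7)) = (13787 + 4927) + (-49*59 - 2*(-7)²) = 18714 + (-2891 - 2*49) = 18714 + (-2891 - 98) = 18714 - 2989 = 15725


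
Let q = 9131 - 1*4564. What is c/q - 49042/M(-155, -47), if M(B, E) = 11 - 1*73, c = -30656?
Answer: 3581841/4567 ≈ 784.29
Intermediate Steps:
q = 4567 (q = 9131 - 4564 = 4567)
M(B, E) = -62 (M(B, E) = 11 - 73 = -62)
c/q - 49042/M(-155, -47) = -30656/4567 - 49042/(-62) = -30656*1/4567 - 49042*(-1/62) = -30656/4567 + 791 = 3581841/4567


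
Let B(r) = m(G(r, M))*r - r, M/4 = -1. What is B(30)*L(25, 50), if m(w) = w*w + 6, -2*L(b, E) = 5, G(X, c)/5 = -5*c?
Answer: -750375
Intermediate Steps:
M = -4 (M = 4*(-1) = -4)
G(X, c) = -25*c (G(X, c) = 5*(-5*c) = -25*c)
L(b, E) = -5/2 (L(b, E) = -1/2*5 = -5/2)
m(w) = 6 + w**2 (m(w) = w**2 + 6 = 6 + w**2)
B(r) = 10005*r (B(r) = (6 + (-25*(-4))**2)*r - r = (6 + 100**2)*r - r = (6 + 10000)*r - r = 10006*r - r = 10005*r)
B(30)*L(25, 50) = (10005*30)*(-5/2) = 300150*(-5/2) = -750375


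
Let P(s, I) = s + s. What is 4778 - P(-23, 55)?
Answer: 4824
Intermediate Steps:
P(s, I) = 2*s
4778 - P(-23, 55) = 4778 - 2*(-23) = 4778 - 1*(-46) = 4778 + 46 = 4824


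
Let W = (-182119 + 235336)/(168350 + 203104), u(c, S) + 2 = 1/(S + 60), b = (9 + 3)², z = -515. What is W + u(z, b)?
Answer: -23387585/12629436 ≈ -1.8518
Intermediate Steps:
b = 144 (b = 12² = 144)
u(c, S) = -2 + 1/(60 + S) (u(c, S) = -2 + 1/(S + 60) = -2 + 1/(60 + S))
W = 17739/123818 (W = 53217/371454 = 53217*(1/371454) = 17739/123818 ≈ 0.14327)
W + u(z, b) = 17739/123818 + (-119 - 2*144)/(60 + 144) = 17739/123818 + (-119 - 288)/204 = 17739/123818 + (1/204)*(-407) = 17739/123818 - 407/204 = -23387585/12629436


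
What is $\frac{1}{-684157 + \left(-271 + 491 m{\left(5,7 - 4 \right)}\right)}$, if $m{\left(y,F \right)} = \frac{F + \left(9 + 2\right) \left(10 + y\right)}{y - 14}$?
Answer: $- \frac{3}{2080780} \approx -1.4418 \cdot 10^{-6}$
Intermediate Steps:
$m{\left(y,F \right)} = \frac{110 + F + 11 y}{-14 + y}$ ($m{\left(y,F \right)} = \frac{F + 11 \left(10 + y\right)}{-14 + y} = \frac{F + \left(110 + 11 y\right)}{-14 + y} = \frac{110 + F + 11 y}{-14 + y}$)
$\frac{1}{-684157 + \left(-271 + 491 m{\left(5,7 - 4 \right)}\right)} = \frac{1}{-684157 + \left(-271 + 491 \frac{110 + \left(7 - 4\right) + 11 \cdot 5}{-14 + 5}\right)} = \frac{1}{-684157 + \left(-271 + 491 \frac{110 + \left(7 - 4\right) + 55}{-9}\right)} = \frac{1}{-684157 + \left(-271 + 491 \left(- \frac{110 + 3 + 55}{9}\right)\right)} = \frac{1}{-684157 + \left(-271 + 491 \left(\left(- \frac{1}{9}\right) 168\right)\right)} = \frac{1}{-684157 + \left(-271 + 491 \left(- \frac{56}{3}\right)\right)} = \frac{1}{-684157 - \frac{28309}{3}} = \frac{1}{- \frac{2080780}{3}} = - \frac{3}{2080780}$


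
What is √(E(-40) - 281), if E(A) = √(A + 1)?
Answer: √(-281 + I*√39) ≈ 0.1863 + 16.764*I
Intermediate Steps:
E(A) = √(1 + A)
√(E(-40) - 281) = √(√(1 - 40) - 281) = √(√(-39) - 281) = √(I*√39 - 281) = √(-281 + I*√39)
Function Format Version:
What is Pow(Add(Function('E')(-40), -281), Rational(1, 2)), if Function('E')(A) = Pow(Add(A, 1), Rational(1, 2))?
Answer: Pow(Add(-281, Mul(I, Pow(39, Rational(1, 2)))), Rational(1, 2)) ≈ Add(0.1863, Mul(16.764, I))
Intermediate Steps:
Function('E')(A) = Pow(Add(1, A), Rational(1, 2))
Pow(Add(Function('E')(-40), -281), Rational(1, 2)) = Pow(Add(Pow(Add(1, -40), Rational(1, 2)), -281), Rational(1, 2)) = Pow(Add(Pow(-39, Rational(1, 2)), -281), Rational(1, 2)) = Pow(Add(Mul(I, Pow(39, Rational(1, 2))), -281), Rational(1, 2)) = Pow(Add(-281, Mul(I, Pow(39, Rational(1, 2)))), Rational(1, 2))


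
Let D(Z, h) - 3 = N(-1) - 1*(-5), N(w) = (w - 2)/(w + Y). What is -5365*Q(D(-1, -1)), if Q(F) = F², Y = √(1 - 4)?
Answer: (-472120*√3 + 380915*I/2)/(√3 - I) ≈ -4.017e+5 - 1.2196e+5*I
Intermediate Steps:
Y = I*√3 (Y = √(-3) = I*√3 ≈ 1.732*I)
N(w) = (-2 + w)/(w + I*√3) (N(w) = (w - 2)/(w + I*√3) = (-2 + w)/(w + I*√3))
D(Z, h) = 8 - 3/(-1 + I*√3) (D(Z, h) = 3 + ((-2 - 1)/(-1 + I*√3) - 1*(-5)) = 3 + (-3/(-1 + I*√3) + 5) = 3 + (5 - 3/(-1 + I*√3)) = 8 - 3/(-1 + I*√3))
-5365*Q(D(-1, -1)) = -5365*(8*√3 + 11*I)²/(I + √3)²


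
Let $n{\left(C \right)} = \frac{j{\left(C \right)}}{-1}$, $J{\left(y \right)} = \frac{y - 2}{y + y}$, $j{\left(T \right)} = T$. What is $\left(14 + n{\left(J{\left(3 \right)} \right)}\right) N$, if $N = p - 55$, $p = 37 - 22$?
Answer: $- \frac{1660}{3} \approx -553.33$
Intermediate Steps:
$p = 15$ ($p = 37 - 22 = 15$)
$J{\left(y \right)} = \frac{-2 + y}{2 y}$
$n{\left(C \right)} = - C$ ($n{\left(C \right)} = \frac{C}{-1} = C \left(-1\right) = - C$)
$N = -40$ ($N = 15 - 55 = -40$)
$\left(14 + n{\left(J{\left(3 \right)} \right)}\right) N = \left(14 - \frac{-2 + 3}{2 \cdot 3}\right) \left(-40\right) = \left(14 - \frac{1}{2} \cdot \frac{1}{3} \cdot 1\right) \left(-40\right) = \left(14 - \frac{1}{6}\right) \left(-40\right) = \frac{83}{6} \left(-40\right) = - \frac{1660}{3}$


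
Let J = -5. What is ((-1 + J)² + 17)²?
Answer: 2809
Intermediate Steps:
((-1 + J)² + 17)² = ((-1 - 5)² + 17)² = ((-6)² + 17)² = (36 + 17)² = 53² = 2809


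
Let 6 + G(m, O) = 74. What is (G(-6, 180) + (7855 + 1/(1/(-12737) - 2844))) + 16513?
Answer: 885170359907/36224029 ≈ 24436.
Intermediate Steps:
G(m, O) = 68 (G(m, O) = -6 + 74 = 68)
(G(-6, 180) + (7855 + 1/(1/(-12737) - 2844))) + 16513 = (68 + (7855 + 1/(1/(-12737) - 2844))) + 16513 = (68 + (7855 + 1/(-1/12737 - 2844))) + 16513 = (68 + (7855 + 1/(-36224029/12737))) + 16513 = (68 + (7855 - 12737/36224029)) + 16513 = (68 + 284539735058/36224029) + 16513 = 287002969030/36224029 + 16513 = 885170359907/36224029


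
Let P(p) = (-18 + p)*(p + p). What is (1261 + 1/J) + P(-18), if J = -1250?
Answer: 3196249/1250 ≈ 2557.0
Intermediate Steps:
P(p) = 2*p*(-18 + p) (P(p) = (-18 + p)*(2*p) = 2*p*(-18 + p))
(1261 + 1/J) + P(-18) = (1261 + 1/(-1250)) + 2*(-18)*(-18 - 18) = (1261 - 1/1250) + 2*(-18)*(-36) = 1576249/1250 + 1296 = 3196249/1250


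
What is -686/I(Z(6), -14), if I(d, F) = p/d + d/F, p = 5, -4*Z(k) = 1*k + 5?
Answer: 422576/999 ≈ 423.00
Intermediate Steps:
Z(k) = -5/4 - k/4 (Z(k) = -(1*k + 5)/4 = -(k + 5)/4 = -(5 + k)/4 = -5/4 - k/4)
I(d, F) = 5/d + d/F
-686/I(Z(6), -14) = -686/(5/(-5/4 - ¼*6) + (-5/4 - ¼*6)/(-14)) = -686/(5/(-5/4 - 3/2) + (-5/4 - 3/2)*(-1/14)) = -686/(5/(-11/4) - 11/4*(-1/14)) = -686/(5*(-4/11) + 11/56) = -686/(-20/11 + 11/56) = -686/(-999/616) = -686*(-616/999) = 422576/999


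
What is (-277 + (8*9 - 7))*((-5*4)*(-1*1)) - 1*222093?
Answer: -226333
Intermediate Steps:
(-277 + (8*9 - 7))*((-5*4)*(-1*1)) - 1*222093 = (-277 + (72 - 7))*(-20*(-1)) - 222093 = (-277 + 65)*20 - 222093 = -212*20 - 222093 = -4240 - 222093 = -226333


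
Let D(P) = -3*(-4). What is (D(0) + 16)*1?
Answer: 28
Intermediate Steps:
D(P) = 12
(D(0) + 16)*1 = (12 + 16)*1 = 28*1 = 28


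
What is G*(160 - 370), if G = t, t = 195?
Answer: -40950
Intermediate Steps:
G = 195
G*(160 - 370) = 195*(160 - 370) = 195*(-210) = -40950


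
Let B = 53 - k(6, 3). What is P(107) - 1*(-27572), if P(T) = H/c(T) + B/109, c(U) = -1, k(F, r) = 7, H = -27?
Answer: 3008337/109 ≈ 27599.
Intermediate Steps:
B = 46 (B = 53 - 1*7 = 53 - 7 = 46)
P(T) = 2989/109 (P(T) = -27/(-1) + 46/109 = -27*(-1) + 46*(1/109) = 27 + 46/109 = 2989/109)
P(107) - 1*(-27572) = 2989/109 - 1*(-27572) = 2989/109 + 27572 = 3008337/109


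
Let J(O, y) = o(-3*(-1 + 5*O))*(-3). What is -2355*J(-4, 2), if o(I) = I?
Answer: 445095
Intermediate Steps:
J(O, y) = -9 + 45*O (J(O, y) = -3*(-1 + 5*O)*(-3) = (3 - 15*O)*(-3) = -9 + 45*O)
-2355*J(-4, 2) = -2355*(-9 + 45*(-4)) = -2355*(-9 - 180) = -2355*(-189) = 445095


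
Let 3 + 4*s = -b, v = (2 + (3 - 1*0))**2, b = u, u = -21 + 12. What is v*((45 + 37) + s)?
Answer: 4175/2 ≈ 2087.5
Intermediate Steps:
u = -9
b = -9
v = 25 (v = (2 + (3 + 0))**2 = (2 + 3)**2 = 5**2 = 25)
s = 3/2 (s = -3/4 + (-1*(-9))/4 = -3/4 + (1/4)*9 = -3/4 + 9/4 = 3/2 ≈ 1.5000)
v*((45 + 37) + s) = 25*((45 + 37) + 3/2) = 25*(82 + 3/2) = 25*(167/2) = 4175/2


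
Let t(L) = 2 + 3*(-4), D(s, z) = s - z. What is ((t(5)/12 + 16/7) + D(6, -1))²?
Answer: 126025/1764 ≈ 71.443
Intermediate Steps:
t(L) = -10 (t(L) = 2 - 12 = -10)
((t(5)/12 + 16/7) + D(6, -1))² = ((-10/12 + 16/7) + (6 - 1*(-1)))² = ((-10*1/12 + 16*(⅐)) + (6 + 1))² = ((-⅚ + 16/7) + 7)² = (61/42 + 7)² = (355/42)² = 126025/1764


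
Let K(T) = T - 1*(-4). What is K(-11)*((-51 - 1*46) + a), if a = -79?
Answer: 1232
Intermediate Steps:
K(T) = 4 + T (K(T) = T + 4 = 4 + T)
K(-11)*((-51 - 1*46) + a) = (4 - 11)*((-51 - 1*46) - 79) = -7*((-51 - 46) - 79) = -7*(-97 - 79) = -7*(-176) = 1232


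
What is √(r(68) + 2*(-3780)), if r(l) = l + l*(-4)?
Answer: 2*I*√1941 ≈ 88.114*I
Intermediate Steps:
r(l) = -3*l (r(l) = l - 4*l = -3*l)
√(r(68) + 2*(-3780)) = √(-3*68 + 2*(-3780)) = √(-204 - 7560) = √(-7764) = 2*I*√1941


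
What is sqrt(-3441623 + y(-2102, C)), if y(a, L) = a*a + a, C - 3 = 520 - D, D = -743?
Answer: sqrt(974679) ≈ 987.26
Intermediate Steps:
C = 1266 (C = 3 + (520 - 1*(-743)) = 3 + (520 + 743) = 3 + 1263 = 1266)
y(a, L) = a + a**2 (y(a, L) = a**2 + a = a + a**2)
sqrt(-3441623 + y(-2102, C)) = sqrt(-3441623 - 2102*(1 - 2102)) = sqrt(-3441623 - 2102*(-2101)) = sqrt(-3441623 + 4416302) = sqrt(974679)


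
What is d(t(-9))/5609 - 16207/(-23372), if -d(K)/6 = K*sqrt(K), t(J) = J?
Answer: 16207/23372 + 162*I/5609 ≈ 0.69344 + 0.028882*I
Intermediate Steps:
d(K) = -6*K**(3/2) (d(K) = -6*K*sqrt(K) = -6*K**(3/2))
d(t(-9))/5609 - 16207/(-23372) = -(-162)*I/5609 - 16207/(-23372) = -(-162)*I*(1/5609) - 16207*(-1/23372) = (162*I)*(1/5609) + 16207/23372 = 162*I/5609 + 16207/23372 = 16207/23372 + 162*I/5609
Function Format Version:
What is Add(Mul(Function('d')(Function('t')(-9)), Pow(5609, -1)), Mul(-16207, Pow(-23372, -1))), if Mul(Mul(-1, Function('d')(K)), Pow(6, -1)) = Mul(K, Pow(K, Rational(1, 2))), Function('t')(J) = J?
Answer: Add(Rational(16207, 23372), Mul(Rational(162, 5609), I)) ≈ Add(0.69344, Mul(0.028882, I))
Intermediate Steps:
Function('d')(K) = Mul(-6, Pow(K, Rational(3, 2))) (Function('d')(K) = Mul(-6, Mul(K, Pow(K, Rational(1, 2)))) = Mul(-6, Pow(K, Rational(3, 2))))
Add(Mul(Function('d')(Function('t')(-9)), Pow(5609, -1)), Mul(-16207, Pow(-23372, -1))) = Add(Mul(Mul(-6, Pow(-9, Rational(3, 2))), Pow(5609, -1)), Mul(-16207, Pow(-23372, -1))) = Add(Mul(Mul(-6, Mul(-27, I)), Rational(1, 5609)), Mul(-16207, Rational(-1, 23372))) = Add(Mul(Mul(162, I), Rational(1, 5609)), Rational(16207, 23372)) = Add(Mul(Rational(162, 5609), I), Rational(16207, 23372)) = Add(Rational(16207, 23372), Mul(Rational(162, 5609), I))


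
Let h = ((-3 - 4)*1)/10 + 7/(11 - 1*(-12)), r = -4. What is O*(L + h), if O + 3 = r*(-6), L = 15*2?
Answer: 142989/230 ≈ 621.69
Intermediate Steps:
L = 30
h = -91/230 (h = -7*1*(⅒) + 7/(11 + 12) = -7*⅒ + 7/23 = -7/10 + 7*(1/23) = -7/10 + 7/23 = -91/230 ≈ -0.39565)
O = 21 (O = -3 - 4*(-6) = -3 + 24 = 21)
O*(L + h) = 21*(30 - 91/230) = 21*(6809/230) = 142989/230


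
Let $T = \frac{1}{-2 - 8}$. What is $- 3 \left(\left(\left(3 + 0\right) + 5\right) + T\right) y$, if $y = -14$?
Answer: $\frac{1659}{5} \approx 331.8$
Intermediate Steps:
$T = - \frac{1}{10}$ ($T = \frac{1}{-10} = - \frac{1}{10} \approx -0.1$)
$- 3 \left(\left(\left(3 + 0\right) + 5\right) + T\right) y = - 3 \left(\left(\left(3 + 0\right) + 5\right) - \frac{1}{10}\right) \left(-14\right) = - 3 \left(\left(3 + 5\right) - \frac{1}{10}\right) \left(-14\right) = - 3 \left(8 - \frac{1}{10}\right) \left(-14\right) = \left(-3\right) \frac{79}{10} \left(-14\right) = \left(- \frac{237}{10}\right) \left(-14\right) = \frac{1659}{5}$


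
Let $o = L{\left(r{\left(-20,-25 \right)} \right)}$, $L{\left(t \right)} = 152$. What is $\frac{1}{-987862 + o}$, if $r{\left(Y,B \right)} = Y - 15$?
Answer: $- \frac{1}{987710} \approx -1.0124 \cdot 10^{-6}$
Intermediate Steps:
$r{\left(Y,B \right)} = -15 + Y$ ($r{\left(Y,B \right)} = Y - 15 = -15 + Y$)
$o = 152$
$\frac{1}{-987862 + o} = \frac{1}{-987862 + 152} = \frac{1}{-987710} = - \frac{1}{987710}$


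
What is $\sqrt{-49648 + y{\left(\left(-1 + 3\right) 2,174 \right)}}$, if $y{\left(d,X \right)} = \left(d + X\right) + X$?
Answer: $4 i \sqrt{3081} \approx 222.03 i$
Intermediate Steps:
$y{\left(d,X \right)} = d + 2 X$ ($y{\left(d,X \right)} = \left(X + d\right) + X = d + 2 X$)
$\sqrt{-49648 + y{\left(\left(-1 + 3\right) 2,174 \right)}} = \sqrt{-49648 + \left(\left(-1 + 3\right) 2 + 2 \cdot 174\right)} = \sqrt{-49648 + \left(2 \cdot 2 + 348\right)} = \sqrt{-49648 + \left(4 + 348\right)} = \sqrt{-49648 + 352} = \sqrt{-49296} = 4 i \sqrt{3081}$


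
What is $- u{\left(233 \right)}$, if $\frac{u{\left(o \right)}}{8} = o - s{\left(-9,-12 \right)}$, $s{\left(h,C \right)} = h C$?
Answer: $-1000$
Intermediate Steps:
$s{\left(h,C \right)} = C h$
$u{\left(o \right)} = -864 + 8 o$ ($u{\left(o \right)} = 8 \left(o - \left(-12\right) \left(-9\right)\right) = 8 \left(o - 108\right) = 8 \left(-108 + o\right) = -864 + 8 o$)
$- u{\left(233 \right)} = - (-864 + 8 \cdot 233) = - (-864 + 1864) = \left(-1\right) 1000 = -1000$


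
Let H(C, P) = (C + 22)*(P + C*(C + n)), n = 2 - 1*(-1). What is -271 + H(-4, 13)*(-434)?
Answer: -133075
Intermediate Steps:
n = 3 (n = 2 + 1 = 3)
H(C, P) = (22 + C)*(P + C*(3 + C)) (H(C, P) = (C + 22)*(P + C*(C + 3)) = (22 + C)*(P + C*(3 + C)))
-271 + H(-4, 13)*(-434) = -271 + ((-4)³ + 22*13 + 25*(-4)² + 66*(-4) - 4*13)*(-434) = -271 + (-64 + 286 + 25*16 - 264 - 52)*(-434) = -271 + (-64 + 286 + 400 - 264 - 52)*(-434) = -271 + 306*(-434) = -271 - 132804 = -133075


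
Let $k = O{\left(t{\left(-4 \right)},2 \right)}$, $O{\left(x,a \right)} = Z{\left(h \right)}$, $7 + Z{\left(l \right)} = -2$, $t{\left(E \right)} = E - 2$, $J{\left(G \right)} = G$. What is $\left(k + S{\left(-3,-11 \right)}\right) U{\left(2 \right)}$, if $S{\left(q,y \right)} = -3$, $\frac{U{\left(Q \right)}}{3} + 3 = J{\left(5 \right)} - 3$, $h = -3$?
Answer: $36$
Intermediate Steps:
$t{\left(E \right)} = -2 + E$ ($t{\left(E \right)} = E - 2 = -2 + E$)
$U{\left(Q \right)} = -3$ ($U{\left(Q \right)} = -9 + 3 \left(5 - 3\right) = -9 + 3 \cdot 2 = -9 + 6 = -3$)
$Z{\left(l \right)} = -9$ ($Z{\left(l \right)} = -7 - 2 = -9$)
$O{\left(x,a \right)} = -9$
$k = -9$
$\left(k + S{\left(-3,-11 \right)}\right) U{\left(2 \right)} = \left(-9 - 3\right) \left(-3\right) = \left(-12\right) \left(-3\right) = 36$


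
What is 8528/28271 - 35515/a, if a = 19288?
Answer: -839556501/545291048 ≈ -1.5396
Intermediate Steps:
8528/28271 - 35515/a = 8528/28271 - 35515/19288 = -839556501/545291048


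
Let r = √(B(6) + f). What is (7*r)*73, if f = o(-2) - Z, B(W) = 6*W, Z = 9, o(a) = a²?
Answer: 511*√31 ≈ 2845.1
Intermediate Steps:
f = -5 (f = (-2)² - 1*9 = 4 - 9 = -5)
r = √31 (r = √(6*6 - 5) = √(36 - 5) = √31 ≈ 5.5678)
(7*r)*73 = (7*√31)*73 = 511*√31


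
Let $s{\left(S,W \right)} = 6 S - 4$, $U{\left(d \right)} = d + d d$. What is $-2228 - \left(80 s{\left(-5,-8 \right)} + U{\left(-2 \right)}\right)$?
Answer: $490$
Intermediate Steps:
$U{\left(d \right)} = d + d^{2}$
$s{\left(S,W \right)} = -4 + 6 S$
$-2228 - \left(80 s{\left(-5,-8 \right)} + U{\left(-2 \right)}\right) = -2228 - \left(80 \left(-4 + 6 \left(-5\right)\right) - 2 \left(1 - 2\right)\right) = -2228 - \left(80 \left(-4 - 30\right) - -2\right) = -2228 - \left(80 \left(-34\right) + 2\right) = -2228 - \left(-2720 + 2\right) = -2228 - -2718 = -2228 + 2718 = 490$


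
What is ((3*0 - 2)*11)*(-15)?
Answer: 330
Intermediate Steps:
((3*0 - 2)*11)*(-15) = ((0 - 2)*11)*(-15) = -2*11*(-15) = -22*(-15) = 330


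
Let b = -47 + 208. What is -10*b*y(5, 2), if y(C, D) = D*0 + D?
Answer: -3220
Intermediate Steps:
y(C, D) = D (y(C, D) = 0 + D = D)
b = 161
-10*b*y(5, 2) = -1610*2 = -10*322 = -3220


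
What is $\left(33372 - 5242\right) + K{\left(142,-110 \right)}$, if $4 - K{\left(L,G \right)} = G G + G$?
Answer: $16144$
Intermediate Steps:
$K{\left(L,G \right)} = 4 - G - G^{2}$ ($K{\left(L,G \right)} = 4 - \left(G G + G\right) = 4 - \left(G^{2} + G\right) = 4 - \left(G + G^{2}\right) = 4 - G - G^{2}$)
$\left(33372 - 5242\right) + K{\left(142,-110 \right)} = \left(33372 - 5242\right) - 11986 = 28130 + \left(4 + 110 - 12100\right) = 28130 - 11986 = 16144$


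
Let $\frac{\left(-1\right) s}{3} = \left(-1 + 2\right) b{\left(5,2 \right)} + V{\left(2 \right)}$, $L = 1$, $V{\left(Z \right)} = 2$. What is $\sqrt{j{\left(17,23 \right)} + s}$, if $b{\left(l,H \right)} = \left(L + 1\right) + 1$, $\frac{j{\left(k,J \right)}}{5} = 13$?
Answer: $5 \sqrt{2} \approx 7.0711$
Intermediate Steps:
$j{\left(k,J \right)} = 65$ ($j{\left(k,J \right)} = 5 \cdot 13 = 65$)
$b{\left(l,H \right)} = 3$ ($b{\left(l,H \right)} = \left(1 + 1\right) + 1 = 2 + 1 = 3$)
$s = -15$ ($s = - 3 \left(\left(-1 + 2\right) 3 + 2\right) = - 3 \left(1 \cdot 3 + 2\right) = - 3 \left(3 + 2\right) = \left(-3\right) 5 = -15$)
$\sqrt{j{\left(17,23 \right)} + s} = \sqrt{65 - 15} = \sqrt{50} = 5 \sqrt{2}$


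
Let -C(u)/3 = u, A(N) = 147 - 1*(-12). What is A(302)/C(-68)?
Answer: 53/68 ≈ 0.77941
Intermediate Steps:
A(N) = 159 (A(N) = 147 + 12 = 159)
C(u) = -3*u
A(302)/C(-68) = 159/((-3*(-68))) = 159/204 = 159*(1/204) = 53/68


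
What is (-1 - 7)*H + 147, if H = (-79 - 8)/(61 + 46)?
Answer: 16425/107 ≈ 153.50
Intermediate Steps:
H = -87/107 ≈ -0.81308
(-1 - 7)*H + 147 = (-1 - 7)*(-87/107) + 147 = -8*(-87/107) + 147 = 696/107 + 147 = 16425/107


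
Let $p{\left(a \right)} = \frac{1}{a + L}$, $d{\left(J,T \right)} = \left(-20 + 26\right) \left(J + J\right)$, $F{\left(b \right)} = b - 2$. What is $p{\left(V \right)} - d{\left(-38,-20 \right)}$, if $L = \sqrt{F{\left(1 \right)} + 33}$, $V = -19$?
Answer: $\frac{150005}{329} - \frac{4 \sqrt{2}}{329} \approx 455.92$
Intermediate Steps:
$F{\left(b \right)} = -2 + b$
$d{\left(J,T \right)} = 12 J$ ($d{\left(J,T \right)} = 6 \cdot 2 J = 12 J$)
$L = 4 \sqrt{2}$ ($L = \sqrt{\left(-2 + 1\right) + 33} = \sqrt{-1 + 33} = \sqrt{32} = 4 \sqrt{2} \approx 5.6569$)
$p{\left(a \right)} = \frac{1}{a + 4 \sqrt{2}}$
$p{\left(V \right)} - d{\left(-38,-20 \right)} = \frac{1}{-19 + 4 \sqrt{2}} - 12 \left(-38\right) = \frac{1}{-19 + 4 \sqrt{2}} - -456 = \frac{1}{-19 + 4 \sqrt{2}} + 456 = 456 + \frac{1}{-19 + 4 \sqrt{2}}$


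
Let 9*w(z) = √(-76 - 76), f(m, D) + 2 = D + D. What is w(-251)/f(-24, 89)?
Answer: I*√38/792 ≈ 0.0077834*I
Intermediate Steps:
f(m, D) = -2 + 2*D (f(m, D) = -2 + (D + D) = -2 + 2*D)
w(z) = 2*I*√38/9 (w(z) = √(-76 - 76)/9 = √(-152)/9 = (2*I*√38)/9 = 2*I*√38/9)
w(-251)/f(-24, 89) = (2*I*√38/9)/(-2 + 2*89) = (2*I*√38/9)/(-2 + 178) = (2*I*√38/9)/176 = (2*I*√38/9)*(1/176) = I*√38/792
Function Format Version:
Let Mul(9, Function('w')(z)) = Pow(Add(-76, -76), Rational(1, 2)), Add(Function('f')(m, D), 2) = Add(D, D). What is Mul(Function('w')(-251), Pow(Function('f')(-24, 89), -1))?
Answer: Mul(Rational(1, 792), I, Pow(38, Rational(1, 2))) ≈ Mul(0.0077834, I)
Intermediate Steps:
Function('f')(m, D) = Add(-2, Mul(2, D)) (Function('f')(m, D) = Add(-2, Add(D, D)) = Add(-2, Mul(2, D)))
Function('w')(z) = Mul(Rational(2, 9), I, Pow(38, Rational(1, 2))) (Function('w')(z) = Mul(Rational(1, 9), Pow(Add(-76, -76), Rational(1, 2))) = Mul(Rational(1, 9), Pow(-152, Rational(1, 2))) = Mul(Rational(1, 9), Mul(2, I, Pow(38, Rational(1, 2)))) = Mul(Rational(2, 9), I, Pow(38, Rational(1, 2))))
Mul(Function('w')(-251), Pow(Function('f')(-24, 89), -1)) = Mul(Mul(Rational(2, 9), I, Pow(38, Rational(1, 2))), Pow(Add(-2, Mul(2, 89)), -1)) = Mul(Mul(Rational(2, 9), I, Pow(38, Rational(1, 2))), Pow(Add(-2, 178), -1)) = Mul(Mul(Rational(2, 9), I, Pow(38, Rational(1, 2))), Pow(176, -1)) = Mul(Mul(Rational(2, 9), I, Pow(38, Rational(1, 2))), Rational(1, 176)) = Mul(Rational(1, 792), I, Pow(38, Rational(1, 2)))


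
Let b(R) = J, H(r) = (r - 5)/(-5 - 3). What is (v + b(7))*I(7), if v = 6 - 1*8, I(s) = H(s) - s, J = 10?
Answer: -58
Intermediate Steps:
H(r) = 5/8 - r/8 (H(r) = (-5 + r)/(-8) = (-5 + r)*(-1/8) = 5/8 - r/8)
b(R) = 10
I(s) = 5/8 - 9*s/8 (I(s) = (5/8 - s/8) - s = 5/8 - 9*s/8)
v = -2 (v = 6 - 8 = -2)
(v + b(7))*I(7) = (-2 + 10)*(5/8 - 9/8*7) = 8*(5/8 - 63/8) = 8*(-29/4) = -58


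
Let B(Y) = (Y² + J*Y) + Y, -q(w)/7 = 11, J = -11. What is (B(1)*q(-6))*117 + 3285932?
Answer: 3367013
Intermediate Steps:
q(w) = -77 (q(w) = -7*11 = -77)
B(Y) = Y² - 10*Y (B(Y) = (Y² - 11*Y) + Y = Y² - 10*Y)
(B(1)*q(-6))*117 + 3285932 = ((1*(-10 + 1))*(-77))*117 + 3285932 = ((1*(-9))*(-77))*117 + 3285932 = -9*(-77)*117 + 3285932 = 693*117 + 3285932 = 81081 + 3285932 = 3367013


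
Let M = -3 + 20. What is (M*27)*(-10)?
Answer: -4590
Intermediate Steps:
M = 17
(M*27)*(-10) = (17*27)*(-10) = 459*(-10) = -4590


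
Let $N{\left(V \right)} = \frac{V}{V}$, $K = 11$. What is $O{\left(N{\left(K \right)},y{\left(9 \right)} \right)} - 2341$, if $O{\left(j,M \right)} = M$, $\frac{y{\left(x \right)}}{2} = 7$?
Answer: $-2327$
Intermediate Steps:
$y{\left(x \right)} = 14$ ($y{\left(x \right)} = 2 \cdot 7 = 14$)
$N{\left(V \right)} = 1$
$O{\left(N{\left(K \right)},y{\left(9 \right)} \right)} - 2341 = 14 - 2341 = -2327$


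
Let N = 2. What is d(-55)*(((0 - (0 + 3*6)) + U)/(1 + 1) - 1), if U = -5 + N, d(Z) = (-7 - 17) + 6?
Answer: 207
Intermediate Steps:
d(Z) = -18 (d(Z) = -24 + 6 = -18)
U = -3 (U = -5 + 2 = -3)
d(-55)*(((0 - (0 + 3*6)) + U)/(1 + 1) - 1) = -18*(((0 - (0 + 3*6)) - 3)/(1 + 1) - 1) = -18*(((0 - (0 + 18)) - 3)/2 - 1) = -18*(((0 - 1*18) - 3)*(1/2) - 1) = -18*(((0 - 18) - 3)*(1/2) - 1) = -18*((-18 - 3)*(1/2) - 1) = -18*(-21*1/2 - 1) = -18*(-21/2 - 1) = -18*(-23/2) = 207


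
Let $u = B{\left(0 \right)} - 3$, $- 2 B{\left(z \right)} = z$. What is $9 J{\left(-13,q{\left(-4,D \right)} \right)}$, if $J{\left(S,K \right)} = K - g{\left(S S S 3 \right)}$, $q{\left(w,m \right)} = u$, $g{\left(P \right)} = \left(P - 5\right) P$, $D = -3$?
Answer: $-391268151$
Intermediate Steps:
$B{\left(z \right)} = - \frac{z}{2}$
$g{\left(P \right)} = P \left(-5 + P\right)$ ($g{\left(P \right)} = \left(-5 + P\right) P = P \left(-5 + P\right)$)
$u = -3$ ($u = \left(- \frac{1}{2}\right) 0 - 3 = 0 - 3 = -3$)
$q{\left(w,m \right)} = -3$
$J{\left(S,K \right)} = K - 3 S^{3} \left(-5 + 3 S^{3}\right)$ ($J{\left(S,K \right)} = K - S S S 3 \left(-5 + S S S 3\right) = K - S^{2} S 3 \left(-5 + S^{2} S 3\right) = K - S^{3} \cdot 3 \left(-5 + S^{3} \cdot 3\right) = K - 3 S^{3} \left(-5 + 3 S^{3}\right)$)
$9 J{\left(-13,q{\left(-4,D \right)} \right)} = 9 \left(-3 - 9 \left(-13\right)^{6} + 15 \left(-13\right)^{3}\right) = 9 \left(-3 - 43441281 + 15 \left(-2197\right)\right) = 9 \left(-3 - 43441281 - 32955\right) = 9 \left(-43474239\right) = -391268151$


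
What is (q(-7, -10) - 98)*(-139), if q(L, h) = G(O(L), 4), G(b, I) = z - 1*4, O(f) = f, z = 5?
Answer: 13483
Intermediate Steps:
G(b, I) = 1 (G(b, I) = 5 - 1*4 = 5 - 4 = 1)
q(L, h) = 1
(q(-7, -10) - 98)*(-139) = (1 - 98)*(-139) = -97*(-139) = 13483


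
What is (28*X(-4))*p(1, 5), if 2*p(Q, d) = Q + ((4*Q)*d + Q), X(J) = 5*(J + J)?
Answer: -12320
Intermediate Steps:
X(J) = 10*J (X(J) = 5*(2*J) = 10*J)
p(Q, d) = Q + 2*Q*d (p(Q, d) = (Q + ((4*Q)*d + Q))/2 = (Q + (4*Q*d + Q))/2 = (Q + (Q + 4*Q*d))/2 = (2*Q + 4*Q*d)/2 = Q + 2*Q*d)
(28*X(-4))*p(1, 5) = (28*(10*(-4)))*(1*(1 + 2*5)) = (28*(-40))*(1*(1 + 10)) = -1120*11 = -12320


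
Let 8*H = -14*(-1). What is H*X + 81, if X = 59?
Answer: 737/4 ≈ 184.25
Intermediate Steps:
H = 7/4 (H = (-14*(-1))/8 = (⅛)*14 = 7/4 ≈ 1.7500)
H*X + 81 = (7/4)*59 + 81 = 413/4 + 81 = 737/4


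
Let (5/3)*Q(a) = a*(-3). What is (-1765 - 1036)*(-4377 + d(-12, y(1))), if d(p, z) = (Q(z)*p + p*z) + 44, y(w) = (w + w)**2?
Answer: 60145873/5 ≈ 1.2029e+7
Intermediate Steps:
Q(a) = -9*a/5 (Q(a) = 3*(a*(-3))/5 = 3*(-3*a)/5 = -9*a/5)
y(w) = 4*w**2 (y(w) = (2*w)**2 = 4*w**2)
d(p, z) = 44 - 4*p*z/5 (d(p, z) = ((-9*z/5)*p + p*z) + 44 = (-9*p*z/5 + p*z) + 44 = -4*p*z/5 + 44 = 44 - 4*p*z/5)
(-1765 - 1036)*(-4377 + d(-12, y(1))) = (-1765 - 1036)*(-4377 + (44 - 4/5*(-12)*4*1**2)) = -2801*(-4377 + (44 - 4/5*(-12)*4*1)) = -2801*(-4377 + (44 - 4/5*(-12)*4)) = -2801*(-4377 + (44 + 192/5)) = -2801*(-4377 + 412/5) = -2801*(-21473/5) = 60145873/5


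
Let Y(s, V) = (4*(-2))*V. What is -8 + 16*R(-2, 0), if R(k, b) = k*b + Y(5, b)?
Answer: -8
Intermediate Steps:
Y(s, V) = -8*V
R(k, b) = -8*b + b*k (R(k, b) = k*b - 8*b = b*k - 8*b = -8*b + b*k)
-8 + 16*R(-2, 0) = -8 + 16*(0*(-8 - 2)) = -8 + 16*(0*(-10)) = -8 + 16*0 = -8 + 0 = -8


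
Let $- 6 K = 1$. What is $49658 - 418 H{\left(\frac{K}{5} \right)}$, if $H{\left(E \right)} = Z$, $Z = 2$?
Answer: $48822$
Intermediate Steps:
$K = - \frac{1}{6}$ ($K = \left(- \frac{1}{6}\right) 1 = - \frac{1}{6} \approx -0.16667$)
$H{\left(E \right)} = 2$
$49658 - 418 H{\left(\frac{K}{5} \right)} = 49658 - 418 \cdot 2 = 49658 - 836 = 48822$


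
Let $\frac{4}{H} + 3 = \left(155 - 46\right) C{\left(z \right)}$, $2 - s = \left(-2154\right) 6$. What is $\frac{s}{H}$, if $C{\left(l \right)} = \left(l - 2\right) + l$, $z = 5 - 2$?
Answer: $\frac{2798479}{2} \approx 1.3992 \cdot 10^{6}$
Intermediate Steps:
$z = 3$
$C{\left(l \right)} = -2 + 2 l$ ($C{\left(l \right)} = \left(-2 + l\right) + l = -2 + 2 l$)
$s = 12926$ ($s = 2 - \left(-2154\right) 6 = 2 - -12924 = 2 + 12924 = 12926$)
$H = \frac{4}{433}$ ($H = \frac{4}{-3 + \left(155 - 46\right) \left(-2 + 2 \cdot 3\right)} = \frac{4}{-3 + 109 \left(-2 + 6\right)} = \frac{4}{-3 + 109 \cdot 4} = \frac{4}{-3 + 436} = \frac{4}{433} \approx 0.0092379$)
$\frac{s}{H} = \frac{12926}{\frac{4}{433}} = 12926 \cdot \frac{433}{4} = \frac{2798479}{2}$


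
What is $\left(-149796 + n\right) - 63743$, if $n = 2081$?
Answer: $-211458$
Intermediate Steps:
$\left(-149796 + n\right) - 63743 = \left(-149796 + 2081\right) - 63743 = -147715 - 63743 = -211458$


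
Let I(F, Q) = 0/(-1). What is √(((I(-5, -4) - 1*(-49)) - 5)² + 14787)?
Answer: √16723 ≈ 129.32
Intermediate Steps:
I(F, Q) = 0 (I(F, Q) = 0*(-1) = 0)
√(((I(-5, -4) - 1*(-49)) - 5)² + 14787) = √(((0 - 1*(-49)) - 5)² + 14787) = √(((0 + 49) - 5)² + 14787) = √((49 - 5)² + 14787) = √(44² + 14787) = √(1936 + 14787) = √16723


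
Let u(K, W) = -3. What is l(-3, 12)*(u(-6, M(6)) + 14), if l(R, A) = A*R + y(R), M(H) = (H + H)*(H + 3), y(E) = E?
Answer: -429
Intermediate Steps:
M(H) = 2*H*(3 + H) (M(H) = (2*H)*(3 + H) = 2*H*(3 + H))
l(R, A) = R + A*R (l(R, A) = A*R + R = R + A*R)
l(-3, 12)*(u(-6, M(6)) + 14) = (-3*(1 + 12))*(-3 + 14) = -3*13*11 = -39*11 = -429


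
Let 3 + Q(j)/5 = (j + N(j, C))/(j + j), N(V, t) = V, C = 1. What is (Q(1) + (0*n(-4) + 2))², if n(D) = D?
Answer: 64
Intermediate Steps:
Q(j) = -10 (Q(j) = -15 + 5*((j + j)/(j + j)) = -15 + 5*((2*j)/((2*j))) = -15 + 5*((2*j)*(1/(2*j))) = -15 + 5*1 = -15 + 5 = -10)
(Q(1) + (0*n(-4) + 2))² = (-10 + (0*(-4) + 2))² = (-10 + (0 + 2))² = (-10 + 2)² = (-8)² = 64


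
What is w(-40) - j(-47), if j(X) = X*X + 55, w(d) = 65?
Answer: -2199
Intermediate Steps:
j(X) = 55 + X**2 (j(X) = X**2 + 55 = 55 + X**2)
w(-40) - j(-47) = 65 - (55 + (-47)**2) = 65 - (55 + 2209) = 65 - 1*2264 = 65 - 2264 = -2199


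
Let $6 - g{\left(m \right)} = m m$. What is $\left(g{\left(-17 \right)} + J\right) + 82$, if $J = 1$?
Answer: $-200$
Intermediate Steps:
$g{\left(m \right)} = 6 - m^{2}$ ($g{\left(m \right)} = 6 - m m = 6 - m^{2}$)
$\left(g{\left(-17 \right)} + J\right) + 82 = \left(\left(6 - \left(-17\right)^{2}\right) + 1\right) + 82 = \left(\left(6 - 289\right) + 1\right) + 82 = \left(-283 + 1\right) + 82 = -282 + 82 = -200$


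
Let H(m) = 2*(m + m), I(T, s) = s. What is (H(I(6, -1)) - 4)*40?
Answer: -320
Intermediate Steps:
H(m) = 4*m (H(m) = 2*(2*m) = 4*m)
(H(I(6, -1)) - 4)*40 = (4*(-1) - 4)*40 = (-4 - 4)*40 = -8*40 = -320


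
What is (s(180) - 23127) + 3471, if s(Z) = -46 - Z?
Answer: -19882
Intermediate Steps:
(s(180) - 23127) + 3471 = ((-46 - 1*180) - 23127) + 3471 = ((-46 - 180) - 23127) + 3471 = (-226 - 23127) + 3471 = -23353 + 3471 = -19882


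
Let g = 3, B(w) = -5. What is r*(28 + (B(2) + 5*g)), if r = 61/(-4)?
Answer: -1159/2 ≈ -579.50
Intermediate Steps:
r = -61/4 (r = 61*(-1/4) = -61/4 ≈ -15.250)
r*(28 + (B(2) + 5*g)) = -61*(28 + (-5 + 5*3))/4 = -61*(28 + (-5 + 15))/4 = -61*(28 + 10)/4 = -61/4*38 = -1159/2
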